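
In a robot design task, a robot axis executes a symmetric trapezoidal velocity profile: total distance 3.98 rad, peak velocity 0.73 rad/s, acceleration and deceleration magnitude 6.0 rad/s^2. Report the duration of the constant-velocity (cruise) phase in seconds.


t_acc = v/a = 0.121667 s, d_acc = v^2/(2a) = 0.044408 rad each
d_cruise = 3.98 - 2*0.044408 = 3.891184 rad
t_cruise = d_cruise/v = 3.891184/0.73 = 5.3304

5.3304 s


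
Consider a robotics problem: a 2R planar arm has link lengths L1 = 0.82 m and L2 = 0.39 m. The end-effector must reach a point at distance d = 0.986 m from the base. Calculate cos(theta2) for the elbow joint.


cos(th2) = (d^2 - L1^2 - L2^2)/(2*L1*L2) = (0.986^2 - 0.82^2 - 0.39^2)/(2*0.82*0.39) = 0.2309

0.2309


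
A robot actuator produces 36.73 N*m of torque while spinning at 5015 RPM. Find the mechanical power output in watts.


omega = 5015 * 2*pi/60 = 525.169572 rad/s
P = tau * omega = 36.73 * 525.169572 = 19289.4784

19289.4784 W


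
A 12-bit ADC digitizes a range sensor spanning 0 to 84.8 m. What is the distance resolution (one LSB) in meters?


res = range / 2^n = 84.8/2^12 = 84.8/4096 = 0.0207

0.0207 m


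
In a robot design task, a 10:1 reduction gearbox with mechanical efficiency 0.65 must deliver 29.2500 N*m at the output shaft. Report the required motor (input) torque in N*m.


tau_in = tau_out / (N * eta) = 29.2500 / (10 * 0.65) = 4.5000

4.5000 N*m


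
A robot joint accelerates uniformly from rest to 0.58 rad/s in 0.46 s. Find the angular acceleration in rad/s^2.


alpha = delta_omega / t = 0.58 / 0.46 = 1.2609

1.2609 rad/s^2


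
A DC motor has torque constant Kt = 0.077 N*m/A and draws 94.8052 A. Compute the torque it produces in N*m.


tau = Kt * I = 0.077*94.8052 = 7.3000

7.3000 N*m


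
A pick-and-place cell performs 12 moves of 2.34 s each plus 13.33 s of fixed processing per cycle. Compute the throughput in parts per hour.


T_cycle = 12*2.34 + 13.33 = 41.4100 s
rate = 3600/T = 86.9355

86.9355 parts/hour


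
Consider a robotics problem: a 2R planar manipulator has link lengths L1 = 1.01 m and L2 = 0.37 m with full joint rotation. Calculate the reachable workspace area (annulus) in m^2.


r_max = L1 + L2 = 1.3800, r_min = |L1 - L2| = 0.6400
A = pi*(r_max^2 - r_min^2) = pi*(1.9044 - 0.4096) = 4.6961

4.6961 m^2


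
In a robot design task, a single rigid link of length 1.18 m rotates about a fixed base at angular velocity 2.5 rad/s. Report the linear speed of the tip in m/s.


v = L*omega = 1.18 * 2.5 = 2.9500

2.9500 m/s


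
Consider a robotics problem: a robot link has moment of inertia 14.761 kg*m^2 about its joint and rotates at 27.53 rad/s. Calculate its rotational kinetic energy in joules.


KE = (1/2)*I*omega^2 = 0.5*14.761*27.53^2 = 5593.6876

5593.6876 J


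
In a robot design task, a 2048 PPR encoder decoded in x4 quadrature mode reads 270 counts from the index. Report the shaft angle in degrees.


angle = counts * 360 / (PPR*4) = 270 * 360 / 8192 = 11.8652

11.8652 degrees


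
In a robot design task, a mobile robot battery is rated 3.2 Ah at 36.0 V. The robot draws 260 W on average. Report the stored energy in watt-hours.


E = capacity * V = 3.2*36.0 = 115.2000

115.2000 Wh


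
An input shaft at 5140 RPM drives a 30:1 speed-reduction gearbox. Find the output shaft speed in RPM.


omega_out = omega_in / N = 5140 / 30 = 171.3333

171.3333 RPM


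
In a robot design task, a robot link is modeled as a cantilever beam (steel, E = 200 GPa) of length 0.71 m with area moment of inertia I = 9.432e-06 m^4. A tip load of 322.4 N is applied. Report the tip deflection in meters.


delta = F*L^3/(3*E*I) = 322.4*0.71^3/(3*2.000e+11*9.432e-06)
      = 115.3905064/5659200 = 2.0390e-05

2.0390e-05 m


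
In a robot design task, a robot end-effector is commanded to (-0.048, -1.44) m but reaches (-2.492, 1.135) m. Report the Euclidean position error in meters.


dx = -2.492 - (-0.048) = -2.4440, dy = 1.135 - (-1.44) = 2.5750
err = sqrt(5.973136 + 6.630625) = 3.5502

3.5502 m


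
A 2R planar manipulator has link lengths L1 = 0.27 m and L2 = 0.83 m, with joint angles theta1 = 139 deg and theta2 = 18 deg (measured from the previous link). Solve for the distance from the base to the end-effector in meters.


x = L1*cos(th1) + L2*cos(th1+th2) = -0.967791
y = L1*sin(th1) + L2*sin(th1+th2) = 0.501443
d = sqrt(x^2 + y^2) = sqrt(0.936619 + 0.251445) = 1.0900

1.0900 m


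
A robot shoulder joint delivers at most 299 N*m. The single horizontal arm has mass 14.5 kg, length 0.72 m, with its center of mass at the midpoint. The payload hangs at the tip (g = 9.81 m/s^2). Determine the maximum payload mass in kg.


tau_arm = m_arm*g*(L/2) = 14.5*9.81*0.72/2 = 51.2082 N*m
tau_payload = tau_max - tau_arm = 299 - 51.2082 = 247.7918
m_payload = tau_payload / (g*L) = 247.7918 / (9.81*0.72) = 35.0821

35.0821 kg


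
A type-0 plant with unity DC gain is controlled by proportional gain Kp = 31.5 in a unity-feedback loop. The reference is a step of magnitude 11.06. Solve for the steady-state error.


e_ss = R/(1 + Kp) = 11.06/(1 + 31.5) = 11.06/32.5000 = 0.3403

0.3403


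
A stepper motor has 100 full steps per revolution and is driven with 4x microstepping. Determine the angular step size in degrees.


step = 360/(100*4) = 360/400 = 0.9000

0.9000 degrees


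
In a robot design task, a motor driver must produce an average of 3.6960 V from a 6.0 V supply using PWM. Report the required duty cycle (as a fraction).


D = V_avg/V_supply = 3.6960/6.0 = 0.6160

0.6160


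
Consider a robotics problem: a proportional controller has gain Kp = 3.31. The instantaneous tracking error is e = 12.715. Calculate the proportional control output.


u_P = Kp * e = 3.31 * 12.715 = 42.0866

42.0866


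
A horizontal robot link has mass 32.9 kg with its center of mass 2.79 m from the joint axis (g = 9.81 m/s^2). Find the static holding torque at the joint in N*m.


tau = m*g*L = 32.9 * 9.81 * 2.79 = 900.4697

900.4697 N*m


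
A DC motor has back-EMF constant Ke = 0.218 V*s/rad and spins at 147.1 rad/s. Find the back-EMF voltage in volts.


V_emf = Ke * omega = 0.218*147.1 = 32.0678

32.0678 V


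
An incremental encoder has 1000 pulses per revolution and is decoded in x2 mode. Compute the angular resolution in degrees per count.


resolution = 360 / (PPR * 2) = 360 / 2000 = 0.1800

0.1800 degrees


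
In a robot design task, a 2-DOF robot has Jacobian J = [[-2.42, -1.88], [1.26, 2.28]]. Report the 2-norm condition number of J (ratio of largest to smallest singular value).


JJ^T eigenvalues: trace(JJ^T) = 16.1768, det(JJ^T) = det(J)^2 = 9.91494144
s_max^2 = (16.1768 + sqrt(222.02909248))/2 = 15.53872034
s_min^2 = (16.1768 - sqrt(222.02909248))/2 = 0.63807966
kappa = s_max/s_min = sqrt(15.53872034/0.63807966) = 4.9348

4.9348


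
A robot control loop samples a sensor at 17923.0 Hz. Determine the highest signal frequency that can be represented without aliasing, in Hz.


f_max = f_s/2 = 17923.0/2 = 8961.5000

8961.5000 Hz


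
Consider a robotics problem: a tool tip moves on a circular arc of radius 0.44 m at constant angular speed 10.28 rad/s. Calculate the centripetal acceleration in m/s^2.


a_c = omega^2 * r = 10.28^2 * 0.44 = 46.4985

46.4985 m/s^2


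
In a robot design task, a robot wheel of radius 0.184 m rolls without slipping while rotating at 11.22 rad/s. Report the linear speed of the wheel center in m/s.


v = omega * r = 11.22 * 0.184 = 2.0645

2.0645 m/s


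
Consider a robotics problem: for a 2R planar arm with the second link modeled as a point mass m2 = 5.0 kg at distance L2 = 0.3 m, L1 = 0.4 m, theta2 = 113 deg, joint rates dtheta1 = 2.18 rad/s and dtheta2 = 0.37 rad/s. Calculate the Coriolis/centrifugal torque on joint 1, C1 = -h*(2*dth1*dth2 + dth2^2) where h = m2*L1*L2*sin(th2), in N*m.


h = m2*L1*L2*sin(th2) = 5.0*0.4*0.3*sin(113 deg) = 0.552303
C1 = -h*(2*2.18*0.37 + 0.37^2) = -0.552303*1.7501 = -0.9666

-0.9666 N*m


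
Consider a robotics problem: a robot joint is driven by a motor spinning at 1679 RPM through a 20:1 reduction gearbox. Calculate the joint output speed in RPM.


omega_joint = omega_motor / N = 1679 / 20 = 83.9500

83.9500 RPM


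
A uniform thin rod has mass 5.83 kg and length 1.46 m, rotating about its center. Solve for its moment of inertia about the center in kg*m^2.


I = (1/12)*m*L^2 = (1/12)*5.83*1.46^2 = 1.0356

1.0356 kg*m^2


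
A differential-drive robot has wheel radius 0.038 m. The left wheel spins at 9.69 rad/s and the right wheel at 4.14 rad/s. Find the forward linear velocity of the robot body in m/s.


v = r*(wR + wL)/2 = 0.038*(4.14 + 9.69)/2 = 0.2628

0.2628 m/s


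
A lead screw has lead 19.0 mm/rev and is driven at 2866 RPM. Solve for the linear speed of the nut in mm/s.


v = lead * (RPM/60) = 19.0*2866/60 = 907.5667

907.5667 mm/s


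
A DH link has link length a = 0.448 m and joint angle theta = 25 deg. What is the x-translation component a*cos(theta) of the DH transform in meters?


a*cos(theta) = 0.448*cos(25 deg) = 0.4060

0.4060 m


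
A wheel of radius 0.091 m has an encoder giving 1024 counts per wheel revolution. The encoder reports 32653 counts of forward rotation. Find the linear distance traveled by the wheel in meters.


revs = 32653/1024 = 31.887695
d = revs * 2*pi*r = 31.887695 * 2*pi*0.091 = 18.2324

18.2324 m


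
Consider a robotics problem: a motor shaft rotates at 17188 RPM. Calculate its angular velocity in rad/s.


omega = 17188 * 2*pi/60 = 1799.9232

1799.9232 rad/s


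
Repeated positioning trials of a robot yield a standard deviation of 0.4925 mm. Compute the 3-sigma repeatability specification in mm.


repeatability = 3*sigma = 3*0.4925 = 1.4775

1.4775 mm


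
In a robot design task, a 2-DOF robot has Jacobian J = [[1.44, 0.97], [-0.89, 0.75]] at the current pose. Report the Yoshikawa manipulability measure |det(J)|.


det(J) = 1.44*0.75 - (0.97)*(-0.89) = 1.9433
|det(J)| = 1.9433

1.9433


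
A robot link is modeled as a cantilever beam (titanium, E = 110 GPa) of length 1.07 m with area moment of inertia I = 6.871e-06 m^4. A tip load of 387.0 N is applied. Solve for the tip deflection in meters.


delta = F*L^3/(3*E*I) = 387.0*1.07^3/(3*1.100e+11*6.871e-06)
      = 474.091641/2267430 = 2.0909e-04

2.0909e-04 m


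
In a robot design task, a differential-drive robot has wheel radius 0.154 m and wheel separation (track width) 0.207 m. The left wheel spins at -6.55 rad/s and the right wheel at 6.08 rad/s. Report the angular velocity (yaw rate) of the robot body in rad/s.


omega = r*(wR - wL)/L = 0.154*(6.08 - (-6.55))/0.207 = 9.3962

9.3962 rad/s


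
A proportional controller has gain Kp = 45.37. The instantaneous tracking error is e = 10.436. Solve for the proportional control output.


u_P = Kp * e = 45.37 * 10.436 = 473.4813

473.4813


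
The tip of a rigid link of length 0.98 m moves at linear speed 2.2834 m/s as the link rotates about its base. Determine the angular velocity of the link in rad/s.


omega = v / L = 2.2834 / 0.98 = 2.3300

2.3300 rad/s


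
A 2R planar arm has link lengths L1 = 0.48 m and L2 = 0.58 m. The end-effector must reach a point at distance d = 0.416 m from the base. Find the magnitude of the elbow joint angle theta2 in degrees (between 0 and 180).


cos(th2) = (d^2 - L1^2 - L2^2)/(2*L1*L2) = (0.416^2 - 0.48^2 - 0.58^2)/(2*0.48*0.58) = -0.70715517
th2 = acos(-0.70715517) = 135.0039 deg

135.0039 degrees


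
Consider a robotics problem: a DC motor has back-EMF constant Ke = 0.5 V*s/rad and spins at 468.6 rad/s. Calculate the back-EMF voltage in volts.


V_emf = Ke * omega = 0.5*468.6 = 234.3000

234.3000 V


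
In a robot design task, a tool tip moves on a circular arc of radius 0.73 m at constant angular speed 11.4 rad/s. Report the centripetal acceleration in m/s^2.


a_c = omega^2 * r = 11.4^2 * 0.73 = 94.8708

94.8708 m/s^2


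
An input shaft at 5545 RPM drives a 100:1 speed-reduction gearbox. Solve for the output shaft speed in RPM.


omega_out = omega_in / N = 5545 / 100 = 55.4500

55.4500 RPM


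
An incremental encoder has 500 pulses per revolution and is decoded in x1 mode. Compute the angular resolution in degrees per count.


resolution = 360 / (PPR * 1) = 360 / 500 = 0.7200

0.7200 degrees


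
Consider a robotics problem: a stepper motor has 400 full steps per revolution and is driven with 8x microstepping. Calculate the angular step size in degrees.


step = 360/(400*8) = 360/3200 = 0.1125

0.1125 degrees


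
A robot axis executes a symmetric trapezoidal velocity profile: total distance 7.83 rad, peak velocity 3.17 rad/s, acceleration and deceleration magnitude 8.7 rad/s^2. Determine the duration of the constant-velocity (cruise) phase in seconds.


t_acc = v/a = 0.364368 s, d_acc = v^2/(2a) = 0.577523 rad each
d_cruise = 7.83 - 2*0.577523 = 6.674954 rad
t_cruise = d_cruise/v = 6.674954/3.17 = 2.1057

2.1057 s


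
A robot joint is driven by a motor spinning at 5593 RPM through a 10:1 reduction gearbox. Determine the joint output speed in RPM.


omega_joint = omega_motor / N = 5593 / 10 = 559.3000

559.3000 RPM


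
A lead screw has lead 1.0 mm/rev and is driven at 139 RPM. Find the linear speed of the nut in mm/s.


v = lead * (RPM/60) = 1.0*139/60 = 2.3167

2.3167 mm/s


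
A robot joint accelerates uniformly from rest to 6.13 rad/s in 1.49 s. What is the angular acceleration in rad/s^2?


alpha = delta_omega / t = 6.13 / 1.49 = 4.1141

4.1141 rad/s^2


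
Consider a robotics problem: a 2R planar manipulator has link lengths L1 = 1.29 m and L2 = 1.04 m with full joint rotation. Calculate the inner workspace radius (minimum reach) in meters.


r_min = |L1 - L2| = |1.29 - 1.04| = 0.2500

0.2500 m


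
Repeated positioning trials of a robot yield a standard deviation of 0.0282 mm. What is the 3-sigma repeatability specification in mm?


repeatability = 3*sigma = 3*0.0282 = 0.0846

0.0846 mm


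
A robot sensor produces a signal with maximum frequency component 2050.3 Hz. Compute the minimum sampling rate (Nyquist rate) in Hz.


f_s,min = 2*f_max = 2*2050.3 = 4100.6000

4100.6000 Hz


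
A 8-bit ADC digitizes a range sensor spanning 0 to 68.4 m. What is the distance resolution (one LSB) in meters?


res = range / 2^n = 68.4/2^8 = 68.4/256 = 0.2672

0.2672 m


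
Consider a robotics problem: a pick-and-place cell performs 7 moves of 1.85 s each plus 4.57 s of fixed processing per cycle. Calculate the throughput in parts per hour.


T_cycle = 7*1.85 + 4.57 = 17.5200 s
rate = 3600/T = 205.4795

205.4795 parts/hour


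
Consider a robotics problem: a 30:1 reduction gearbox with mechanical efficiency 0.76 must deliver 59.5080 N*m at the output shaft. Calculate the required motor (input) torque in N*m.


tau_in = tau_out / (N * eta) = 59.5080 / (30 * 0.76) = 2.6100

2.6100 N*m


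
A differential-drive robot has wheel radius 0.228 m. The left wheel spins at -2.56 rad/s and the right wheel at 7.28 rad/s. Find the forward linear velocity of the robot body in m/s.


v = r*(wR + wL)/2 = 0.228*(7.28 + -2.56)/2 = 0.5381

0.5381 m/s


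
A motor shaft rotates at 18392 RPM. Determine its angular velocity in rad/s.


omega = 18392 * 2*pi/60 = 1926.0057

1926.0057 rad/s


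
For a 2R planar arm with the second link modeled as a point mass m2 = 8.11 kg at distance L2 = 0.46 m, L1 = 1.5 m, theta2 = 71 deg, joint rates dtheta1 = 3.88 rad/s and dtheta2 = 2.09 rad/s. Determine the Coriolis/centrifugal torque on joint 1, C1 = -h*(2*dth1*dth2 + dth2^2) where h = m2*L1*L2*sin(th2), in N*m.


h = m2*L1*L2*sin(th2) = 8.11*1.5*0.46*sin(71 deg) = 5.291027
C1 = -h*(2*3.88*2.09 + 2.09^2) = -5.291027*20.5865 = -108.9237

-108.9237 N*m


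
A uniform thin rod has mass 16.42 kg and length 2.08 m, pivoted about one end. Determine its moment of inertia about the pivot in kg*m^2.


I = (1/3)*m*L^2 = (1/3)*16.42*2.08^2 = 23.6798

23.6798 kg*m^2


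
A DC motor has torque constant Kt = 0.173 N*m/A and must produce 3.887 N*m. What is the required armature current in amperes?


I = tau / Kt = 3.887/0.173 = 22.4682

22.4682 A


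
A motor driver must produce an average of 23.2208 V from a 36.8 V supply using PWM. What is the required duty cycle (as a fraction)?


D = V_avg/V_supply = 23.2208/36.8 = 0.6310

0.6310


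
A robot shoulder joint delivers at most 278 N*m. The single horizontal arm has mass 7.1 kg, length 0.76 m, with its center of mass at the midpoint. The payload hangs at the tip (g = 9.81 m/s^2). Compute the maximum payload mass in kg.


tau_arm = m_arm*g*(L/2) = 7.1*9.81*0.76/2 = 26.4674 N*m
tau_payload = tau_max - tau_arm = 278 - 26.4674 = 251.5326
m_payload = tau_payload / (g*L) = 251.5326 / (9.81*0.76) = 33.7374

33.7374 kg


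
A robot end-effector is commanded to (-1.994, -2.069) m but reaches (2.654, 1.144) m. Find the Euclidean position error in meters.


dx = 2.654 - (-1.994) = 4.6480, dy = 1.144 - (-2.069) = 3.2130
err = sqrt(21.603904 + 10.323369) = 5.6504

5.6504 m


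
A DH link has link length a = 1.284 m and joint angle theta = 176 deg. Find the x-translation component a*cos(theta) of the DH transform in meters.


a*cos(theta) = 1.284*cos(176 deg) = -1.2809

-1.2809 m


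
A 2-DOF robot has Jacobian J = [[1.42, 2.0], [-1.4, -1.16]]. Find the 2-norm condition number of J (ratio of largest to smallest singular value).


JJ^T eigenvalues: trace(JJ^T) = 9.3220, det(JJ^T) = det(J)^2 = 1.32894784
s_max^2 = (9.3220 + sqrt(81.58389264))/2 = 9.17719012
s_min^2 = (9.3220 - sqrt(81.58389264))/2 = 0.14480988
kappa = s_max/s_min = sqrt(9.17719012/0.14480988) = 7.9608

7.9608


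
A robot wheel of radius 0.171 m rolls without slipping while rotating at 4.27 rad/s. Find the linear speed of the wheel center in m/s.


v = omega * r = 4.27 * 0.171 = 0.7302

0.7302 m/s


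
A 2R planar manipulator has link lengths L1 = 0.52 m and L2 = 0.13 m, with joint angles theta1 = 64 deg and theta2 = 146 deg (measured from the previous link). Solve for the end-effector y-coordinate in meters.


y = L1*sin(th1) + L2*sin(th1+th2) = 0.52*sin(64 deg) + 0.13*sin(210 deg) = 0.4024

0.4024 m


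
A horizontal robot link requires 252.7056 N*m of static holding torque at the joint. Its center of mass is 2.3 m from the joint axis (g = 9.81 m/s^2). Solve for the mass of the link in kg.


m = tau / (g*L) = 252.7056 / (9.81 * 2.3) = 11.2000

11.2000 kg


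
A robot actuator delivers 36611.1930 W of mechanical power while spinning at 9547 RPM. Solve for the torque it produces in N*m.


omega = 9547 * 2*pi/60 = 999.759502 rad/s
tau = P / omega = 36611.1930 / 999.759502 = 36.6200

36.6200 N*m


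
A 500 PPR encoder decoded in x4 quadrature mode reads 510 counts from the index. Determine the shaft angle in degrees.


angle = counts * 360 / (PPR*4) = 510 * 360 / 2000 = 91.8000

91.8000 degrees


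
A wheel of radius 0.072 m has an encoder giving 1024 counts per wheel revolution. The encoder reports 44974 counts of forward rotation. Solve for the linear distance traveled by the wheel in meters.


revs = 44974/1024 = 43.919922
d = revs * 2*pi*r = 43.919922 * 2*pi*0.072 = 19.8689

19.8689 m


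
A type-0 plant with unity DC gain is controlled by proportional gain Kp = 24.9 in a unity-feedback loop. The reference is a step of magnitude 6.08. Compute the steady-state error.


e_ss = R/(1 + Kp) = 6.08/(1 + 24.9) = 6.08/25.9000 = 0.2347

0.2347


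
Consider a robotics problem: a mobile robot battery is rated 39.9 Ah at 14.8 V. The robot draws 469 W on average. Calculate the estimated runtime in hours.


E = 39.9*14.8 = 590.5200 Wh
t = E/P = 590.5200/469 = 1.2591

1.2591 hours


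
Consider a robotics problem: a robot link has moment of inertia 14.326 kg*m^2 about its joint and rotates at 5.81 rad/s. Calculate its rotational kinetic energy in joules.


KE = (1/2)*I*omega^2 = 0.5*14.326*5.81^2 = 241.7949

241.7949 J


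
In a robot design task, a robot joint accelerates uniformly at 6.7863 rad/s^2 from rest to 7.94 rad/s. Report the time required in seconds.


t = delta_omega / alpha = 7.94 / 6.7863 = 1.1700

1.1700 s


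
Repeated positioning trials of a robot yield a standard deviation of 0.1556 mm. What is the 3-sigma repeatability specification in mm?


repeatability = 3*sigma = 3*0.1556 = 0.4668

0.4668 mm


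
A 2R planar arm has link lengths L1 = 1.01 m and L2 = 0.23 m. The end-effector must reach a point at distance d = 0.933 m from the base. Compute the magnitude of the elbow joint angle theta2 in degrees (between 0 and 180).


cos(th2) = (d^2 - L1^2 - L2^2)/(2*L1*L2) = (0.933^2 - 1.01^2 - 0.23^2)/(2*1.01*0.23) = -0.43588248
th2 = acos(-0.43588248) = 115.8415 deg

115.8415 degrees


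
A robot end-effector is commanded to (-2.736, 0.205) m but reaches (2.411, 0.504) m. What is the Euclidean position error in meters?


dx = 2.411 - (-2.736) = 5.1470, dy = 0.504 - (0.205) = 0.2990
err = sqrt(26.491609 + 0.089401) = 5.1557

5.1557 m


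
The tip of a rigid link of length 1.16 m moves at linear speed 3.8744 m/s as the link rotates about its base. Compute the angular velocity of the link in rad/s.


omega = v / L = 3.8744 / 1.16 = 3.3400

3.3400 rad/s


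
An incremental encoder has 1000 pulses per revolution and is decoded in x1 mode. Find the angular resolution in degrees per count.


resolution = 360 / (PPR * 1) = 360 / 1000 = 0.3600

0.3600 degrees


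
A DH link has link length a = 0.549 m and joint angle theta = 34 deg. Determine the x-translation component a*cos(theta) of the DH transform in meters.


a*cos(theta) = 0.549*cos(34 deg) = 0.4551

0.4551 m


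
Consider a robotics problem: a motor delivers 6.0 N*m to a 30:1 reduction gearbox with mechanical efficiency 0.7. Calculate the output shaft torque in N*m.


tau_out = tau_in * N * eta = 6.0 * 30 * 0.7 = 126.0000

126.0000 N*m


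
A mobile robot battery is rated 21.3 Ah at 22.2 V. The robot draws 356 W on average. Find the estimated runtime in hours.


E = 21.3*22.2 = 472.8600 Wh
t = E/P = 472.8600/356 = 1.3283

1.3283 hours


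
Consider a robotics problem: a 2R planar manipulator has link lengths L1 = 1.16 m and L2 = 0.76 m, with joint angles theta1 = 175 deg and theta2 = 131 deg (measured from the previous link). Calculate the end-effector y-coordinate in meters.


y = L1*sin(th1) + L2*sin(th1+th2) = 1.16*sin(175 deg) + 0.76*sin(306 deg) = -0.5138

-0.5138 m


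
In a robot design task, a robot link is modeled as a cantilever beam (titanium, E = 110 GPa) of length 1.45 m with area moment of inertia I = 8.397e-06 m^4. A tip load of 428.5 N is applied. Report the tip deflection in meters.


delta = F*L^3/(3*E*I) = 428.5*1.45^3/(3*1.100e+11*8.397e-06)
      = 1306.3358125/2771010 = 4.7143e-04

4.7143e-04 m


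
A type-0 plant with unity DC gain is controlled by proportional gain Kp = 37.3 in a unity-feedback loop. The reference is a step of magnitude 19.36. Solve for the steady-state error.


e_ss = R/(1 + Kp) = 19.36/(1 + 37.3) = 19.36/38.3000 = 0.5055

0.5055


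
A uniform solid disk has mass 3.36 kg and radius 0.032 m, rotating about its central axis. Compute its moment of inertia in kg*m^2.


I = (1/2)*m*R^2 = 0.5*3.36*0.032^2 = 0.0017

0.0017 kg*m^2


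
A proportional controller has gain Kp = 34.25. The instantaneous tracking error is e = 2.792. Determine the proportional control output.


u_P = Kp * e = 34.25 * 2.792 = 95.6260

95.6260


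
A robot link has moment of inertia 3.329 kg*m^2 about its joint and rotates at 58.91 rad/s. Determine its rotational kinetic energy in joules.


KE = (1/2)*I*omega^2 = 0.5*3.329*58.91^2 = 5776.4610

5776.4610 J


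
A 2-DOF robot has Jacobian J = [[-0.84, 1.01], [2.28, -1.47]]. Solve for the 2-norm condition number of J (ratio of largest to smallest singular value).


JJ^T eigenvalues: trace(JJ^T) = 9.0850, det(JJ^T) = det(J)^2 = 1.14062400
s_max^2 = (9.0850 + sqrt(77.97472900))/2 = 8.95766503
s_min^2 = (9.0850 - sqrt(77.97472900))/2 = 0.12733497
kappa = s_max/s_min = sqrt(8.95766503/0.12733497) = 8.3873

8.3873


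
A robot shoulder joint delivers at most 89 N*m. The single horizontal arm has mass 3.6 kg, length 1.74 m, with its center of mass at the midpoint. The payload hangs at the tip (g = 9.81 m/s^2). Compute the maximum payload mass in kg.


tau_arm = m_arm*g*(L/2) = 3.6*9.81*1.74/2 = 30.7249 N*m
tau_payload = tau_max - tau_arm = 89 - 30.7249 = 58.2751
m_payload = tau_payload / (g*L) = 58.2751 / (9.81*1.74) = 3.4140

3.4140 kg


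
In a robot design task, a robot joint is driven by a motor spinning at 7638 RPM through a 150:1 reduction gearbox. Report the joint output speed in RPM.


omega_joint = omega_motor / N = 7638 / 150 = 50.9200

50.9200 RPM


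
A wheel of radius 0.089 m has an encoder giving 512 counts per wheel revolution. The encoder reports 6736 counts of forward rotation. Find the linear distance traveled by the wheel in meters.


revs = 6736/512 = 13.156250
d = revs * 2*pi*r = 13.156250 * 2*pi*0.089 = 7.3570

7.3570 m


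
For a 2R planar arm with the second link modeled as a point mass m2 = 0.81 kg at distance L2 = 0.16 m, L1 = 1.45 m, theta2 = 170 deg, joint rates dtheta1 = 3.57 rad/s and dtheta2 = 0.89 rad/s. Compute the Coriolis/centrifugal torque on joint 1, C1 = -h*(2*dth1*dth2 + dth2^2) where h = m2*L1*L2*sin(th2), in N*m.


h = m2*L1*L2*sin(th2) = 0.81*1.45*0.16*sin(170 deg) = 0.032632
C1 = -h*(2*3.57*0.89 + 0.89^2) = -0.032632*7.1467 = -0.2332

-0.2332 N*m


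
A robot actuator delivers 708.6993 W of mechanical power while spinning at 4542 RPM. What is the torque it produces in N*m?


omega = 4542 * 2*pi/60 = 475.637128 rad/s
tau = P / omega = 708.6993 / 475.637128 = 1.4900

1.4900 N*m


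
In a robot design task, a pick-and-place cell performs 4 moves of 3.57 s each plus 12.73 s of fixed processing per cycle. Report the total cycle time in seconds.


T = 4*3.57 + 12.73 = 27.0100

27.0100 s


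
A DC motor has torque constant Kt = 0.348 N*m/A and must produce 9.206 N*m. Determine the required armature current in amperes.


I = tau / Kt = 9.206/0.348 = 26.4540

26.4540 A


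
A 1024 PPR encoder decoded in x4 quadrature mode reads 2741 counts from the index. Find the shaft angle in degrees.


angle = counts * 360 / (PPR*4) = 2741 * 360 / 4096 = 240.9082

240.9082 degrees


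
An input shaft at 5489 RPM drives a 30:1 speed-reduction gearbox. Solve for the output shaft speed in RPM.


omega_out = omega_in / N = 5489 / 30 = 182.9667

182.9667 RPM


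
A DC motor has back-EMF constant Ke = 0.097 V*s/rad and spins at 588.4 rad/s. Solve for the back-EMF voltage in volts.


V_emf = Ke * omega = 0.097*588.4 = 57.0748

57.0748 V


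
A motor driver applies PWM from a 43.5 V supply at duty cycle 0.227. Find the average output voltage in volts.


V_avg = V_supply * D = 43.5*0.227 = 9.8745

9.8745 V


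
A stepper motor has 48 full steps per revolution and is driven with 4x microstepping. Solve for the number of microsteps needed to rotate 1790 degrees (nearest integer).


step_size = 360/(48*4) = 360/192 = 1.875000 deg
n = 1790/(360/192) = 1790*192/360 = 954.6667 -> 955

955 steps


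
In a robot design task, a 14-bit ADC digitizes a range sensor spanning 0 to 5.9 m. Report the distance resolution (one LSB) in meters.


res = range / 2^n = 5.9/2^14 = 5.9/16384 = 3.6011e-04

3.6011e-04 m


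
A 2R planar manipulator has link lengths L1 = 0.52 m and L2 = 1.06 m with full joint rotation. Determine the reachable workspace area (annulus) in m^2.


r_max = L1 + L2 = 1.5800, r_min = |L1 - L2| = 0.5400
A = pi*(r_max^2 - r_min^2) = pi*(2.4964 - 0.2916) = 6.9266

6.9266 m^2


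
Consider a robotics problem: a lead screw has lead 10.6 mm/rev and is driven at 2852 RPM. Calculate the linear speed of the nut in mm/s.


v = lead * (RPM/60) = 10.6*2852/60 = 503.8533

503.8533 mm/s


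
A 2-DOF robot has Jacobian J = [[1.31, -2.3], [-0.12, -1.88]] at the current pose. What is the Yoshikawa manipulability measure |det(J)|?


det(J) = 1.31*-1.88 - (-2.3)*(-0.12) = -2.7388
|det(J)| = 2.7388

2.7388


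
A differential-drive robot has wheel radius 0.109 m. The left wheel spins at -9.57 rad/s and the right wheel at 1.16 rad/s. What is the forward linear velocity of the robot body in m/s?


v = r*(wR + wL)/2 = 0.109*(1.16 + -9.57)/2 = -0.4583

-0.4583 m/s


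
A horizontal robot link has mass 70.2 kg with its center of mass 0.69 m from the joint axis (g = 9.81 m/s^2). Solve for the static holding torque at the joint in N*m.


tau = m*g*L = 70.2 * 9.81 * 0.69 = 475.1768

475.1768 N*m


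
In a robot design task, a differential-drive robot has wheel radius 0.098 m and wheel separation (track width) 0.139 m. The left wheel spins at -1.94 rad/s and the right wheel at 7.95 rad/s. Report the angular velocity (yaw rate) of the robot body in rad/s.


omega = r*(wR - wL)/L = 0.098*(7.95 - (-1.94))/0.139 = 6.9728

6.9728 rad/s


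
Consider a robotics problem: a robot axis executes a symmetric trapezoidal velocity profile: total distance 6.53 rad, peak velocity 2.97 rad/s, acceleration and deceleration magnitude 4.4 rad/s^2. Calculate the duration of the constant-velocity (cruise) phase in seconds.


t_acc = v/a = 0.675000 s, d_acc = v^2/(2a) = 1.002375 rad each
d_cruise = 6.53 - 2*1.002375 = 4.525250 rad
t_cruise = d_cruise/v = 4.525250/2.97 = 1.5237

1.5237 s


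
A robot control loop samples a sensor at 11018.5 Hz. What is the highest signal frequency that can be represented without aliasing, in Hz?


f_max = f_s/2 = 11018.5/2 = 5509.2500

5509.2500 Hz


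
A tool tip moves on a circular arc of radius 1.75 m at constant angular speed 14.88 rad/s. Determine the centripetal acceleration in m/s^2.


a_c = omega^2 * r = 14.88^2 * 1.75 = 387.4752

387.4752 m/s^2


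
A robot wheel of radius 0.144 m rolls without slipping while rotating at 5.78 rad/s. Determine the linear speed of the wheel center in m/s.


v = omega * r = 5.78 * 0.144 = 0.8323

0.8323 m/s


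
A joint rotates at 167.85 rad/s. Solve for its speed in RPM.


RPM = 167.85 * 60/(2*pi) = 1602.8494

1602.8494 RPM


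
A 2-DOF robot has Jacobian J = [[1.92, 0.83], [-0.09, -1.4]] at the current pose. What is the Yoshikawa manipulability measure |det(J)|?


det(J) = 1.92*-1.4 - (0.83)*(-0.09) = -2.6133
|det(J)| = 2.6133

2.6133


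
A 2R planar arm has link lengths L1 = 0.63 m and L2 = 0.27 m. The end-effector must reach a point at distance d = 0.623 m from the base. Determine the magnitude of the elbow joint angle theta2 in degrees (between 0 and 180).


cos(th2) = (d^2 - L1^2 - L2^2)/(2*L1*L2) = (0.623^2 - 0.63^2 - 0.27^2)/(2*0.63*0.27) = -0.24006761
th2 = acos(-0.24006761) = 103.8905 deg

103.8905 degrees


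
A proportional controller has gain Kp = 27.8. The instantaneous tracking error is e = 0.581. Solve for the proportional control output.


u_P = Kp * e = 27.8 * 0.581 = 16.1518

16.1518


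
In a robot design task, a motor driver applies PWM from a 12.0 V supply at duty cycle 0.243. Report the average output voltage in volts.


V_avg = V_supply * D = 12.0*0.243 = 2.9160

2.9160 V


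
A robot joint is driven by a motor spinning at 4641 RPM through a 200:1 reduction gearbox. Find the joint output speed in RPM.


omega_joint = omega_motor / N = 4641 / 200 = 23.2050

23.2050 RPM


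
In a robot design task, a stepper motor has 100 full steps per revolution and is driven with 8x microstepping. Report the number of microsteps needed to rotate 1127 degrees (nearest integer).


step_size = 360/(100*8) = 360/800 = 0.450000 deg
n = 1127/(360/800) = 1127*800/360 = 2504.4444 -> 2504

2504 steps


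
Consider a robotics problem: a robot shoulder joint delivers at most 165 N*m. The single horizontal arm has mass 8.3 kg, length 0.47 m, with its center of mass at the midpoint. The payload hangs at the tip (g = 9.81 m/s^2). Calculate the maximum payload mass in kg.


tau_arm = m_arm*g*(L/2) = 8.3*9.81*0.47/2 = 19.1344 N*m
tau_payload = tau_max - tau_arm = 165 - 19.1344 = 145.8656
m_payload = tau_payload / (g*L) = 145.8656 / (9.81*0.47) = 31.6363

31.6363 kg


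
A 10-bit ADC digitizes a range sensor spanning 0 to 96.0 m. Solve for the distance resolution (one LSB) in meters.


res = range / 2^n = 96.0/2^10 = 96.0/1024 = 0.0938

0.0938 m


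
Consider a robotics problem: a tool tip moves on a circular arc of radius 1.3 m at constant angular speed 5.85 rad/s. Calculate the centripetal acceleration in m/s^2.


a_c = omega^2 * r = 5.85^2 * 1.3 = 44.4892

44.4892 m/s^2


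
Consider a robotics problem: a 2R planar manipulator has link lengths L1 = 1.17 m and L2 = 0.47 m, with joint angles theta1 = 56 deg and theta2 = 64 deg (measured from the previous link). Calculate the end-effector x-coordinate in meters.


x = L1*cos(th1) + L2*cos(th1+th2) = 1.17*cos(56 deg) + 0.47*cos(120 deg) = 0.4193

0.4193 m


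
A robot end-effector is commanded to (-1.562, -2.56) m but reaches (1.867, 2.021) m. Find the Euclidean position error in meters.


dx = 1.867 - (-1.562) = 3.4290, dy = 2.021 - (-2.56) = 4.5810
err = sqrt(11.758041 + 20.985561) = 5.7222

5.7222 m


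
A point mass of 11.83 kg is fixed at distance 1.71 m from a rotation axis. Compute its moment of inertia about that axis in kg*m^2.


I = m*r^2 = 11.83*1.71^2 = 34.5921

34.5921 kg*m^2


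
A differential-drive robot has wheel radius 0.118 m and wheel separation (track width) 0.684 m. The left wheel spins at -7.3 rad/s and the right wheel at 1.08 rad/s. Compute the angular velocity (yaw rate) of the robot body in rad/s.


omega = r*(wR - wL)/L = 0.118*(1.08 - (-7.3))/0.684 = 1.4457

1.4457 rad/s


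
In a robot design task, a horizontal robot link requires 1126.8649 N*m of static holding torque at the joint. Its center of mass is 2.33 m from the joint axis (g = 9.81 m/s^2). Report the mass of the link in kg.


m = tau / (g*L) = 1126.8649 / (9.81 * 2.33) = 49.3000

49.3000 kg


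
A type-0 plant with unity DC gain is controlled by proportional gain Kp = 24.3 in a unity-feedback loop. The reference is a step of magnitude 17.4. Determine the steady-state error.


e_ss = R/(1 + Kp) = 17.4/(1 + 24.3) = 17.4/25.3000 = 0.6877

0.6877


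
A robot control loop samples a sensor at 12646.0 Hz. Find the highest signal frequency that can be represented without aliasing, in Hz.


f_max = f_s/2 = 12646.0/2 = 6323.0000

6323.0000 Hz


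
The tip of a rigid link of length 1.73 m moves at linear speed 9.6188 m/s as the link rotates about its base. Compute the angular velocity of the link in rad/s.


omega = v / L = 9.6188 / 1.73 = 5.5600

5.5600 rad/s


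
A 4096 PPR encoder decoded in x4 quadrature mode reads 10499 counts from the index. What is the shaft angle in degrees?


angle = counts * 360 / (PPR*4) = 10499 * 360 / 16384 = 230.6909

230.6909 degrees


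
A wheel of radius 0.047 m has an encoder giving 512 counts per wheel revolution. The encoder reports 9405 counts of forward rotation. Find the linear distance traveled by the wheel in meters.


revs = 9405/512 = 18.369141
d = revs * 2*pi*r = 18.369141 * 2*pi*0.047 = 5.4246

5.4246 m


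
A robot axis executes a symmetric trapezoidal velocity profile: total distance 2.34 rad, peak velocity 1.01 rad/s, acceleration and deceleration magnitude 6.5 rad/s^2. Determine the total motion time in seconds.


t_acc = v/a = 1.01/6.5 = 0.155385 s
d_acc = v^2/(2a) = 0.078469 rad (each ramp)
d_cruise = 2.34 - 2*0.078469 = 2.183062 rad
t_cruise = 2.183062/1.01 = 2.161448 s
t_total = 2*0.155385 + 2.161448 = 2.4722

2.4722 s


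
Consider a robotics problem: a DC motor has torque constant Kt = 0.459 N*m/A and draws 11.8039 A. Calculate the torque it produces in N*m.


tau = Kt * I = 0.459*11.8039 = 5.4180

5.4180 N*m


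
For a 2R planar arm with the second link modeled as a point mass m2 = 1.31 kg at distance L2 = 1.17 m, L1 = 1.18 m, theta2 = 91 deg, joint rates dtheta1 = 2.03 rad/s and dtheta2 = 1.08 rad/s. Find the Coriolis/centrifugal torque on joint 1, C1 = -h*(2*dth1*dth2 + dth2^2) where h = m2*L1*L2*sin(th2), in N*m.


h = m2*L1*L2*sin(th2) = 1.31*1.18*1.17*sin(91 deg) = 1.808311
C1 = -h*(2*2.03*1.08 + 1.08^2) = -1.808311*5.5512 = -10.0383

-10.0383 N*m


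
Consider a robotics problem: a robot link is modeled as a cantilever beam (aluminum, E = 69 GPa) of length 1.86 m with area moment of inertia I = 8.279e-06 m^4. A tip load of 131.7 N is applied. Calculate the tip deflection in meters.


delta = F*L^3/(3*E*I) = 131.7*1.86^3/(3*6.900e+10*8.279e-06)
      = 847.4705352/1713753 = 4.9451e-04

4.9451e-04 m


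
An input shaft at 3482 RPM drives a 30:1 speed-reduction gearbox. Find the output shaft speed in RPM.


omega_out = omega_in / N = 3482 / 30 = 116.0667

116.0667 RPM


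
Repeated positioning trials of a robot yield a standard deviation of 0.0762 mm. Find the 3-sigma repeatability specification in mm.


repeatability = 3*sigma = 3*0.0762 = 0.2286

0.2286 mm


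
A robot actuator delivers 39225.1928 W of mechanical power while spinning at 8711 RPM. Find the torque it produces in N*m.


omega = 8711 * 2*pi/60 = 912.213787 rad/s
tau = P / omega = 39225.1928 / 912.213787 = 43.0000

43.0000 N*m


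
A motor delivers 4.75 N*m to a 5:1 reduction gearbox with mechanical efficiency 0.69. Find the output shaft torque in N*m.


tau_out = tau_in * N * eta = 4.75 * 5 * 0.69 = 16.3875

16.3875 N*m


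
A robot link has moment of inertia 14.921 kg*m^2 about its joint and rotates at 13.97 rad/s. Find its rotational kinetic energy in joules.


KE = (1/2)*I*omega^2 = 0.5*14.921*13.97^2 = 1455.9979

1455.9979 J


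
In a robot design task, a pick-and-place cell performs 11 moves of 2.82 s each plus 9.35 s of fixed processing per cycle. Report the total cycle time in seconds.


T = 11*2.82 + 9.35 = 40.3700

40.3700 s


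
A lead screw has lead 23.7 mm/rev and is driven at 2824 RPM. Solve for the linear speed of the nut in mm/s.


v = lead * (RPM/60) = 23.7*2824/60 = 1115.4800

1115.4800 mm/s


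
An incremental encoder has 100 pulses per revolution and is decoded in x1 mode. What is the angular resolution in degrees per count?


resolution = 360 / (PPR * 1) = 360 / 100 = 3.6000

3.6000 degrees


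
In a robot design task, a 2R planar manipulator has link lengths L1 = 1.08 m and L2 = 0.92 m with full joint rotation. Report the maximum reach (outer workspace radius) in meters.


r_max = L1 + L2 = 1.08 + 0.92 = 2.0000

2.0000 m


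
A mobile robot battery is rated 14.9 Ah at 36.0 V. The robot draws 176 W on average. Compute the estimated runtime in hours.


E = 14.9*36.0 = 536.4000 Wh
t = E/P = 536.4000/176 = 3.0477

3.0477 hours


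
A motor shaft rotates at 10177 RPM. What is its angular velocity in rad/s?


omega = 10177 * 2*pi/60 = 1065.7329

1065.7329 rad/s


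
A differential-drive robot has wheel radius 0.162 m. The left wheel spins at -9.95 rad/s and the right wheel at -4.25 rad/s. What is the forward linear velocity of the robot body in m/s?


v = r*(wR + wL)/2 = 0.162*(-4.25 + -9.95)/2 = -1.1502

-1.1502 m/s


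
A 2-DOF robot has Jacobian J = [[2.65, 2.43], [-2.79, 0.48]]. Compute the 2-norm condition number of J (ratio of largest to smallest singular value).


JJ^T eigenvalues: trace(JJ^T) = 20.9419, det(JJ^T) = det(J)^2 = 64.82987289
s_max^2 = (20.9419 + sqrt(179.24368405))/2 = 17.16504598
s_min^2 = (20.9419 - sqrt(179.24368405))/2 = 3.77685402
kappa = s_max/s_min = sqrt(17.16504598/3.77685402) = 2.1319

2.1319


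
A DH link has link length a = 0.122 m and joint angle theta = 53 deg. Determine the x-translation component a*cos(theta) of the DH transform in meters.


a*cos(theta) = 0.122*cos(53 deg) = 0.0734

0.0734 m
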